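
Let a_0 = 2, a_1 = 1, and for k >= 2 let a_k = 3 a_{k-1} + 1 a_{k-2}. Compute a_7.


Iterating the recurrence forward:
a_0 = 2
a_1 = 1
a_2 = 3*1 + 1*2 = 5
a_3 = 3*5 + 1*1 = 16
a_4 = 3*16 + 1*5 = 53
a_5 = 3*53 + 1*16 = 175
a_6 = 3*175 + 1*53 = 578
a_7 = 3*578 + 1*175 = 1909
So a_7 = 1909.

1909


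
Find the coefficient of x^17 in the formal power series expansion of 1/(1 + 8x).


Write 1/(1 + c x) = 1/(1 - (-c) x) and apply the geometric-series identity
1/(1 - y) = sum_{k>=0} y^k to get 1/(1 + c x) = sum_{k>=0} (-c)^k x^k.
So the coefficient of x^k is (-c)^k = (-1)^k * c^k.
Here c = 8 and k = 17:
(-8)^17 = -1 * 2251799813685248 = -2251799813685248

-2251799813685248


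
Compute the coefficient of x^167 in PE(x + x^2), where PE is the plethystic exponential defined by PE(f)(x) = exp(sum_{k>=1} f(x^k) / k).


With f(x) = x + x^2, the exponent is sum_{k>=1} (x^k + x^(2k)) / k = -ln(1 - x) - ln(1 - x^2). Exponentiating:
PE(x + x^2) = 1 / ((1 - x)(1 - x^2)).
This is the generating function for partitions of n into parts of size 1 or 2. The number of 2's can be any j in 0..83, and the rest are 1's, so
[x^167] = floor(167/2) + 1 = 84.

84


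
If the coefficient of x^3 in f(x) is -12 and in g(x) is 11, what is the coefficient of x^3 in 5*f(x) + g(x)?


Scalar multiplication scales coefficients: 5 * -12 = -60.
Then add the g coefficient: -60 + 11
= -49

-49


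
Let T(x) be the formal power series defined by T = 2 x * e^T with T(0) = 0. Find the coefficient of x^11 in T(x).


Apply the Lagrange inversion formula: if T = 2 x * phi(T) with phi(t) = e^t, then
[x^n] T = 2^n * (1/n) [t^(n-1)] phi(t)^n = 2^n * (1/n) [t^(n-1)] e^(n t) = 2^n * (1/n) * n^(n-1) / (n-1)! = 2^n * n^(n-1) / n!.
When c = 1 this is the Cayley count of rooted labeled trees on n vertices, divided by n!.
For n = 11: 2^11 * 11^10 / 11! = 2048 * 25937424601/39916800 = 18863581528/14175.

18863581528/14175


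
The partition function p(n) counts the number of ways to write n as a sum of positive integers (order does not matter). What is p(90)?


Using the generating function prod_{k>=1} 1/(1-x^k), we compute p(90).
By dynamic programming over parts 1 through 90:
p(90) = 56634173

56634173


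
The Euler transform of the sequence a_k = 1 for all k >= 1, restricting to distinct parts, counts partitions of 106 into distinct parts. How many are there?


Partitions of 106 into distinct parts can be computed via generating function.
Product (1+x)(1+x^2)(1+x^3)...
The coefficient of x^106 = 728260

728260


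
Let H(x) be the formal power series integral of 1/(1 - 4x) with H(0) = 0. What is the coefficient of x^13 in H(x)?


1/(1 - 4x) = sum_{k>=0} 4^k x^k. Integrating termwise with H(0) = 0:
H(x) = sum_{k>=0} 4^k x^(k+1) / (k+1) = sum_{m>=1} 4^(m-1) x^m / m.
For m = 13: 4^12/13 = 16777216/13 = 16777216/13.

16777216/13


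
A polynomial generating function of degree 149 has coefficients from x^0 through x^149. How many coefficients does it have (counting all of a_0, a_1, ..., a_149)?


A polynomial of degree 149 takes the form a_0 + a_1 x + ... + a_149 x^149.
The number of coefficients is 149 + 1 = 150.

150


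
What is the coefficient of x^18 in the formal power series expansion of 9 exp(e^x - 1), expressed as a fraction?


exp(e^x - 1) is the exponential generating function for the Bell numbers Bell_k: exp(e^x - 1) = sum_{k>=0} Bell_k x^k / k!.
So the coefficient of x^18 in 9 exp(e^x - 1) is 9 Bell_18 / 18!.
Computing: Bell_18 = 682076806159 and 18! = 6402373705728000, giving
9 * 682076806159/6402373705728000 = 97439543737/101624979456000.

97439543737/101624979456000


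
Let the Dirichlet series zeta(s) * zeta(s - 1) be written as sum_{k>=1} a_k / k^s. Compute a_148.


Convolution gives a_k = sum_{d | k} d * 1 = sum_{d | k} d = sigma(k), the sum of positive divisors of k.
For k = 148, the divisors are 1, 2, 4, 37, 74, 148, so
sigma(148) = 1 + 2 + 4 + 37 + 74 + 148 = 266.

266


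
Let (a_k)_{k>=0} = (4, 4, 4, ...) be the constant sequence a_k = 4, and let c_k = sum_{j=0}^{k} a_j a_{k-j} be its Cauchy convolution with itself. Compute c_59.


Since a_j = 4 for all j >= 0, the convolution sum becomes
c_k = sum_{j=0}^{k} 4 * 4 = 16 * (k + 1).
Equivalently, the generating function of (a_k) is 4/(1 - x) and its square is 16/(1 - x)^2 = sum_{k>=0} 16(k + 1) x^k.
For k = 59: 16 * 60 = 960.

960


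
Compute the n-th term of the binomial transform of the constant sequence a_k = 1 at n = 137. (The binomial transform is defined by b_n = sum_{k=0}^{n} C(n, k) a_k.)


With a_k = 1 for all k, b_n = sum_{k=0}^{n} C(n, k) = 2^n by the binomial theorem.
For n = 137: 2^137 = 174224571863520493293247799005065324265472.

174224571863520493293247799005065324265472


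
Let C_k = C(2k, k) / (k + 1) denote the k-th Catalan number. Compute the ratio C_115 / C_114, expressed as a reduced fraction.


Using C_k = (2k)! / (k! (k+1)!), the ratio C_{k+1}/C_k simplifies to
C_{k+1}/C_k = [(2k+2)! / ((k+1)! (k+2)!)] * [k! (k+1)! / (2k)!]
 = (2k+2)(2k+1) / ((k+1)(k+2)) = 2(2k+1) / (k+2).
For k = 114: 2(2*114 + 1) / (114 + 2) = 458/116 = 229/58.

229/58


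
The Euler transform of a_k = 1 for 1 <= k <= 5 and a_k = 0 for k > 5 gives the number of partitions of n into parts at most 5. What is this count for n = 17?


Partitions of 17 into parts at most 5:
Using generating function (1-x)^(-1)(1-x^2)^(-1)...(1-x^5)^(-1),
the coefficient of x^17 = 119

119


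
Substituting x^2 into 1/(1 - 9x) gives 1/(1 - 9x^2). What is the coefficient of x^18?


The coefficient of x^(2m) in 1/(1 - 9x^2) is 9^m.
With n = 18 = 2*9, the coefficient is 9^9 = 387420489.

387420489


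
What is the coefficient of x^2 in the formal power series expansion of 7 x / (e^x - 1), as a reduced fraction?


The exponential generating function for Bernoulli numbers is
x / (e^x - 1) = sum_{k>=0} B_k x^k / k!.
So the coefficient of x^2 in 7 x / (e^x - 1) is 7 B_2 / 2!.
Computing: B_2 = 1/6, 2! = 2, giving
7 * 1/6 / 2 = 7/12.

7/12


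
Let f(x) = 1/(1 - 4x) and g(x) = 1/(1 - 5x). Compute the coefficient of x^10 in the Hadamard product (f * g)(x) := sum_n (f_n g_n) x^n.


f has coefficients f_k = 4^k and g has coefficients g_k = 5^k, so the Hadamard product has coefficient (f*g)_k = 4^k * 5^k = 20^k.
For k = 10: 20^10 = 10240000000000.

10240000000000


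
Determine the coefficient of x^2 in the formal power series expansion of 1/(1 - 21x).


The geometric series identity gives 1/(1 - c x) = sum_{k>=0} c^k x^k, so the coefficient of x^k is c^k.
Here c = 21 and k = 2.
Computing: 21^2 = 441

441


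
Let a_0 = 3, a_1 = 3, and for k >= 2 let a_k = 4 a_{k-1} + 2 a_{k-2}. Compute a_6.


Iterating the recurrence forward:
a_0 = 3
a_1 = 3
a_2 = 4*3 + 2*3 = 18
a_3 = 4*18 + 2*3 = 78
a_4 = 4*78 + 2*18 = 348
a_5 = 4*348 + 2*78 = 1548
a_6 = 4*1548 + 2*348 = 6888
So a_6 = 6888.

6888


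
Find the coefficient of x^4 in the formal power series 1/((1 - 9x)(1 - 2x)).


By partial fractions or Cauchy convolution:
The coefficient equals sum_{k=0}^{4} 9^k * 2^(4-k).
= 8431

8431


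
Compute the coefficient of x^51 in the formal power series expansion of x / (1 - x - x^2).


Let f(x) = sum_{k>=0} a_k x^k. Multiplying f(x) * (1 - x - x^2) = x and matching coefficients gives a_0 = 0, a_1 = 1, and a_k = a_{k-1} + a_{k-2} for k >= 2. These are the Fibonacci numbers F_k.
Iterating from F_0 = 0, F_1 = 1:
F_0=0, F_1=1, F_2=1, F_3=2, F_4=3, F_5=5, F_6=8, F_7=13, F_8=21, F_9=34, ...
F_51 = 20365011074.

20365011074


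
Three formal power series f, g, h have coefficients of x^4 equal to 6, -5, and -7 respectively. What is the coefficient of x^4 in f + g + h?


Series addition is componentwise:
6 + -5 + -7
= -6

-6


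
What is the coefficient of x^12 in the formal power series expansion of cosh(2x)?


The Maclaurin series is cosh(t) = sum_{m>=0} t^(2m) / (2m)!, so substituting t = 2x, only even powers of x are nonzero, with coefficient of x^(2m) equal to 2^(2m) / (2m)!.
For x^12 the coefficient is 2^12/12! = 4096/479001600 = 4/467775.

4/467775


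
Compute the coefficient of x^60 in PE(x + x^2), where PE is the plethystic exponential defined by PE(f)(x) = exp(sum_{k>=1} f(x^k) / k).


With f(x) = x + x^2, the exponent is sum_{k>=1} (x^k + x^(2k)) / k = -ln(1 - x) - ln(1 - x^2). Exponentiating:
PE(x + x^2) = 1 / ((1 - x)(1 - x^2)).
This is the generating function for partitions of n into parts of size 1 or 2. The number of 2's can be any j in 0..30, and the rest are 1's, so
[x^60] = floor(60/2) + 1 = 31.

31


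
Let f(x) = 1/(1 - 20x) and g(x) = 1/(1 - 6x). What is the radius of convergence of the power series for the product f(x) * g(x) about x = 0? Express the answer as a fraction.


The radius of 1/(1 - 20x) is 1/20 (nearest singularity at x = 1/20), and the radius of 1/(1 - 6x) is 1/6.
The product f(x)*g(x) = 1/((1 - 20x)(1 - 6x)) has singularities at both 1/20 and 1/6, so its radius of convergence is the distance to the nearest one:
min(1/20, 1/6) = 1/20.

1/20


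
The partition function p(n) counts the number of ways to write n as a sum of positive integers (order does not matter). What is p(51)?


Using the generating function prod_{k>=1} 1/(1-x^k), we compute p(51).
By dynamic programming over parts 1 through 51:
p(51) = 239943

239943


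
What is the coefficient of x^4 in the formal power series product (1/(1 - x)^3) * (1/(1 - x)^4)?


Combine the factors: (1/(1 - x)^3) * (1/(1 - x)^4) = 1/(1 - x)^7.
Then use 1/(1 - x)^r = sum_{k>=0} C(k + r - 1, r - 1) x^k with r = 7 and k = 4:
C(10, 6) = 210.

210


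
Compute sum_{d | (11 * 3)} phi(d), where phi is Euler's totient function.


First, 11 * 3 = 33. One classical identity is sum_{d | n} phi(d) = n (each k in [1, n] has a unique gcd with n, and among the k's with gcd(k, n) = n/d there are phi(d) of them). So the sum equals 33. We also verify directly:
Divisors of 33: 1, 3, 11, 33.
phi values: 1, 2, 10, 20.
Sum = 33.

33


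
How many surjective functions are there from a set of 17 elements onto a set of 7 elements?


By inclusion-exclusion on which target elements are missed, the number of surjections from an n-set onto a k-set is
surj(n, k) = sum_{j=0}^{k} (-1)^j C(k, j) (k - j)^n.
Equivalently surj(n, k) = k! * S(n, k), where S(n, k) is the Stirling number of the second kind.
For n = 17, k = 7:
S(17, 7) = 25708104786, so
surj = 7! * 25708104786 = 5040 * 25708104786 = 129568848121440.

129568848121440


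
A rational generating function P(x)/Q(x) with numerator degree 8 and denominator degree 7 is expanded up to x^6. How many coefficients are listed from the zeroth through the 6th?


Expanding up to x^6 gives the coefficients for x^0, x^1, ..., x^6.
That is 6 + 1 = 7 coefficients in total.

7


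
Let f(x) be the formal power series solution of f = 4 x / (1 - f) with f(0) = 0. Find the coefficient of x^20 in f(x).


Apply Lagrange inversion: f = 4 x * phi(f) with phi(t) = 1/(1 - t), so
[x^n] f = 4^n * (1/n) [t^(n-1)] phi(t)^n = 4^n * (1/n) [t^(n-1)] (1 - t)^(-n) = 4^n * (1/n) C(2n - 2, n - 1) = 4^n * C_{n-1}.
For n = 20: C_19 = C(38, 19) / 20 = 35345263800/20 = 1767263190.
With the 4^20 = 1099511627776 factor, the coefficient is 1099511627776 * 1767263190 = 1943126426745506365440.

1943126426745506365440


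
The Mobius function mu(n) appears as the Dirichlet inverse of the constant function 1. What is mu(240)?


240 has a squared prime factor, so mu(240) = 0.
Factorization reveals a repeated prime.

0


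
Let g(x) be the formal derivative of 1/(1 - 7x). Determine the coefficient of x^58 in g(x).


Differentiate termwise: d/dx sum_{k>=0} 7^k x^k = sum_{k>=1} k 7^k x^(k-1) = sum_{j>=0} (j+1) 7^(j+1) x^j.
Equivalently, d/dx [1/(1 - 7x)] = 7/(1 - 7x)^2.
For j = 58: 59 * 7^59 = 59 * 72574551534231909331741171093173785967490646405143 = 4281898540519682650572729094497253372081948137903437.

4281898540519682650572729094497253372081948137903437


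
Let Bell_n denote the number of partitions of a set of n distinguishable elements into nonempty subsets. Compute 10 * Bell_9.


Bell_9 can be computed from the Bell triangle or from Dobinski's identity Bell_n = (1/e) * sum_{k>=0} k^n / k!.
Computing Bell_9 = 21147.
Then 10 * 21147 = 211470.

211470


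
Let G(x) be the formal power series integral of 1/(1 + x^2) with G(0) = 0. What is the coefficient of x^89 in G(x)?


1/(1 + x^2) = sum_{j>=0} (-1)^j x^(2j). Integrating termwise with G(0) = 0:
G(x) = sum_{j>=0} (-1)^j x^(2j+1) / (2j+1) = arctan(x).
Only odd powers are nonzero. For x^89 write 89 = 2*44 + 1, giving
(-1)^44 / 89 = 1/89 = 1/89.

1/89


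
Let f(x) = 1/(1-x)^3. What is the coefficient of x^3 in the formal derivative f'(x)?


Differentiate: d/dx [ 1/(1-x)^r ] = r / (1-x)^(r+1).
Here r = 3, so f'(x) = 3 / (1-x)^4.
The expansion of 1/(1-x)^(r+1) has coefficient of x^n equal to C(n+r, r).
So the coefficient of x^3 in f'(x) is
3 * C(6, 3) = 3 * 20 = 60

60


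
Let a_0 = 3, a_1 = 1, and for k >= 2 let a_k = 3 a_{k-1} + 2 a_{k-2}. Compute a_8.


Iterating the recurrence forward:
a_0 = 3
a_1 = 1
a_2 = 3*1 + 2*3 = 9
a_3 = 3*9 + 2*1 = 29
a_4 = 3*29 + 2*9 = 105
a_5 = 3*105 + 2*29 = 373
a_6 = 3*373 + 2*105 = 1329
a_7 = 3*1329 + 2*373 = 4733
a_8 = 3*4733 + 2*1329 = 16857
So a_8 = 16857.

16857


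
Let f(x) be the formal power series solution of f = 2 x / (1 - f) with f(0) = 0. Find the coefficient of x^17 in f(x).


Apply Lagrange inversion: f = 2 x * phi(f) with phi(t) = 1/(1 - t), so
[x^n] f = 2^n * (1/n) [t^(n-1)] phi(t)^n = 2^n * (1/n) [t^(n-1)] (1 - t)^(-n) = 2^n * (1/n) C(2n - 2, n - 1) = 2^n * C_{n-1}.
For n = 17: C_16 = C(32, 16) / 17 = 601080390/17 = 35357670.
With the 2^17 = 131072 factor, the coefficient is 131072 * 35357670 = 4634400522240.

4634400522240


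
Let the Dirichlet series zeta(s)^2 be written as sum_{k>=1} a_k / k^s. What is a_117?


The Dirichlet convolution of the constant function 1 with itself gives (1 * 1)(k) = sum_{d | k} 1 = d(k), the number of positive divisors of k.
Since zeta(s) = sum_{k>=1} 1/k^s, we have zeta(s)^2 = sum_{k>=1} d(k)/k^s, so a_k = d(k).
For k = 117: the divisors are 1, 3, 9, 13, 39, 117.
Count = 6.

6


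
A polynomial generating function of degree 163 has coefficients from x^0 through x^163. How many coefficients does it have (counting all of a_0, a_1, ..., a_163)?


A polynomial of degree 163 takes the form a_0 + a_1 x + ... + a_163 x^163.
The number of coefficients is 163 + 1 = 164.

164


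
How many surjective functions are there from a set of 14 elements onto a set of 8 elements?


By inclusion-exclusion on which target elements are missed, the number of surjections from an n-set onto a k-set is
surj(n, k) = sum_{j=0}^{k} (-1)^j C(k, j) (k - j)^n.
Equivalently surj(n, k) = k! * S(n, k), where S(n, k) is the Stirling number of the second kind.
For n = 14, k = 8:
S(14, 8) = 20912320, so
surj = 8! * 20912320 = 40320 * 20912320 = 843184742400.

843184742400


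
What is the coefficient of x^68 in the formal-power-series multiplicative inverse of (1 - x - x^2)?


Let the inverse be f(x) = sum_{k>=0} a_k x^k. From f(x) * (1 - x - x^2) = 1 and matching coefficients:
 x^0: a_0 = 1.
 x^1: a_1 - a_0 = 0, so a_1 = 1.
 x^k (k >= 2): a_k - a_{k-1} - a_{k-2} = 0, i.e. a_k = a_{k-1} + a_{k-2}.
This is the Fibonacci-type recurrence shifted so that a_0 = a_1 = 1.
Iterating: a_0=1, a_1=1, a_2=2, a_3=3, a_4=5, a_5=8, a_6=13, a_7=21, a_8=34, a_9=55, ...
a_68 = 117669030460994.

117669030460994


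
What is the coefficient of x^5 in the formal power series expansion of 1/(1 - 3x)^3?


The general identity 1/(1 - c x)^r = sum_{k>=0} c^k C(k + r - 1, r - 1) x^k follows by substituting y = c x into 1/(1 - y)^r = sum_{k>=0} C(k + r - 1, r - 1) y^k.
For c = 3, r = 3, k = 5:
3^5 * C(7, 2) = 243 * 21 = 5103.

5103


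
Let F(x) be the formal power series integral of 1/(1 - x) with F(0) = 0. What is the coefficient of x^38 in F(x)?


1/(1 - x) = sum_{k>=0} x^k. Integrating termwise and using F(0) = 0 gives
F(x) = sum_{k>=0} x^(k+1) / (k+1) = sum_{m>=1} x^m / m = -ln(1 - x).
So the coefficient of x^38 is 1/38 = 1/38.

1/38


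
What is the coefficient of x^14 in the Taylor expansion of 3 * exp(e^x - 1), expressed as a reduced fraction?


exp(e^x - 1) = sum_{k>=0} Bell_k x^k / k!, where Bell_k is the k-th Bell number.
So the coefficient of x^14 is 3 * Bell_14 / 14!.
Computing: Bell_14 = 190899322 and 14! = 87178291200, giving
3 * 190899322/87178291200 = 95449661/14529715200.

95449661/14529715200


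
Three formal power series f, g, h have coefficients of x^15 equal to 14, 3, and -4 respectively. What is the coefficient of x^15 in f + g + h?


Series addition is componentwise:
14 + 3 + -4
= 13

13


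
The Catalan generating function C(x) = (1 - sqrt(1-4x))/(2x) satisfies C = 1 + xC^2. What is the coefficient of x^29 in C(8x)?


Substituting x -> 8x scales the n-th coefficient by 8^n, so [x^29] C(8x) = 8^29 * C_29.
C_29 = C(2*29, 29)/(30) = 30067266499541040/30 = 1002242216651368.
So 8^29 * 1002242216651368 = 154742504910672534362390528 * 1002242216651368 = 155089471131857638828353377202691641442304.

155089471131857638828353377202691641442304


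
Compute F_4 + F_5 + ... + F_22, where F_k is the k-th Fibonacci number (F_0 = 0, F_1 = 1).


Use the identity sum_{k=0}^{N} F_k = F_{N+2} - 1 (which follows from F_{k+2} - F_{k+1} = F_k). Then
sum_{k=4}^{22} F_k = (F_{24} - 1) - (F_{5} - 1) = F_{24} - F_{5}.
Computing: F_{24} = 46368, F_{5} = 5, so
Sum = 46368 - 5 = 46363.

46363


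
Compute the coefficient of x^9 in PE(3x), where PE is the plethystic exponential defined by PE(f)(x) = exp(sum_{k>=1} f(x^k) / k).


With f(x) = 3x, the exponent is sum_{k>=1} 3 x^k / k = 3 * (-ln(1 - x)). Exponentiating:
PE(3x) = exp(-3 ln(1 - x)) = 1/(1 - x)^3.
By the negative binomial expansion, [x^n] 1/(1 - x)^3 = C(n + 2, 2).
For n = 9: C(11, 2) = 55.

55


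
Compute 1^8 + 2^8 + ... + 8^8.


This power sum has a closed form given by Faulhaber's formula
sum_{k=1}^{m} k^p = (1 / (p + 1)) * sum_{j=0}^{p} C(p + 1, j) B_j m^(p + 1 - j),
but for small m direct computation is fastest:
1 + 256 + 6561 + 65536 + 390625 + 1679616 + 5764801 + 16777216 = 24684612.

24684612


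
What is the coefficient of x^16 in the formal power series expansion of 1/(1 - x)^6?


The negative binomial / multiset identity is
1/(1 - x)^r = sum_{k>=0} C(k + r - 1, r - 1) x^k.
Here r = 6 and k = 16, so the coefficient is
C(16 + 5, 5) = C(21, 5)
= 20349

20349


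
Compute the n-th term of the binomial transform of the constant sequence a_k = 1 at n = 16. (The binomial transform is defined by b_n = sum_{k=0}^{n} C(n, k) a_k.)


With a_k = 1 for all k, b_n = sum_{k=0}^{n} C(n, k) = 2^n by the binomial theorem.
For n = 16: 2^16 = 65536.

65536


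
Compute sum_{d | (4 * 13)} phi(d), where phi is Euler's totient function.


First, 4 * 13 = 52. One classical identity is sum_{d | n} phi(d) = n (each k in [1, n] has a unique gcd with n, and among the k's with gcd(k, n) = n/d there are phi(d) of them). So the sum equals 52. We also verify directly:
Divisors of 52: 1, 2, 4, 13, 26, 52.
phi values: 1, 1, 2, 12, 12, 24.
Sum = 52.

52


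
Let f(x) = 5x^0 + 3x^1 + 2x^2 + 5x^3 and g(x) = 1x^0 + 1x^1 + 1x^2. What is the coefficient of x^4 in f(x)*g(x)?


Cauchy product at x^4:
2*1 + 5*1
= 7

7


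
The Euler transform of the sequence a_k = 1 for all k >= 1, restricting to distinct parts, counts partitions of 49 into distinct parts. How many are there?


Partitions of 49 into distinct parts can be computed via generating function.
Product (1+x)(1+x^2)(1+x^3)...
The coefficient of x^49 = 3264

3264


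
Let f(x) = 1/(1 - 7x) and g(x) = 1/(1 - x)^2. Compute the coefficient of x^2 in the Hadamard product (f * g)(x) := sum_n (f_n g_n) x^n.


f has coefficients f_k = 7^k. For g = 1/(1 - x)^2 the coefficient is g_k = C(k + 1, 1) = k + 1. The Hadamard coefficient is (f * g)_k = 7^k * (k + 1).
For k = 2: 7^2 * 3 = 49 * 3 = 147.

147


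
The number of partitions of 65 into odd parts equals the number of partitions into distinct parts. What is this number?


Computing partitions of 65 into odd parts (1, 3, 5, ...):
Using the generating function prod_{k>=0} 1/(1-x^(2k+1)),
the count is 18200

18200


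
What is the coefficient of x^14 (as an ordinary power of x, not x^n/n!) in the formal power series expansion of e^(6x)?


The exponential series is e^y = sum_{k>=0} y^k / k!. Substituting y = 6x gives
e^(6x) = sum_{k>=0} 6^k x^k / k!.
So the coefficient of x^n is a^n/n! with a = 6, n = 14:
6^14 / 14! = 78364164096/87178291200 = 157464/175175

157464/175175


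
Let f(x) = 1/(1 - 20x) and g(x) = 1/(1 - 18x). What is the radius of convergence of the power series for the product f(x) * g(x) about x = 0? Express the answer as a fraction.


The radius of 1/(1 - 20x) is 1/20 (nearest singularity at x = 1/20), and the radius of 1/(1 - 18x) is 1/18.
The product f(x)*g(x) = 1/((1 - 20x)(1 - 18x)) has singularities at both 1/20 and 1/18, so its radius of convergence is the distance to the nearest one:
min(1/20, 1/18) = 1/20.

1/20


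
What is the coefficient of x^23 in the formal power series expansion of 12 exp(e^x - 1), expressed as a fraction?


exp(e^x - 1) is the exponential generating function for the Bell numbers Bell_k: exp(e^x - 1) = sum_{k>=0} Bell_k x^k / k!.
So the coefficient of x^23 in 12 exp(e^x - 1) is 12 Bell_23 / 23!.
Computing: Bell_23 = 44152005855084346 and 23! = 25852016738884976640000, giving
12 * 44152005855084346/25852016738884976640000 = 22076002927542173/1077167364120207360000.

22076002927542173/1077167364120207360000


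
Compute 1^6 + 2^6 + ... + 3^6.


This power sum has a closed form given by Faulhaber's formula
sum_{k=1}^{m} k^p = (1 / (p + 1)) * sum_{j=0}^{p} C(p + 1, j) B_j m^(p + 1 - j),
but for small m direct computation is fastest:
1 + 64 + 729 = 794.

794


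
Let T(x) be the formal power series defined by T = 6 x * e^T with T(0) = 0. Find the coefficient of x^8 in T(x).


Apply the Lagrange inversion formula: if T = 6 x * phi(T) with phi(t) = e^t, then
[x^n] T = 6^n * (1/n) [t^(n-1)] phi(t)^n = 6^n * (1/n) [t^(n-1)] e^(n t) = 6^n * (1/n) * n^(n-1) / (n-1)! = 6^n * n^(n-1) / n!.
When c = 1 this is the Cayley count of rooted labeled trees on n vertices, divided by n!.
For n = 8: 6^8 * 8^7 / 8! = 1679616 * 2097152/40320 = 3057647616/35.

3057647616/35


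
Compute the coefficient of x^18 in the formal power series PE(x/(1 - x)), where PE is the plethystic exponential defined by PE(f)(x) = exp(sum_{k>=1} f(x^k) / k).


For f(x) = x/(1 - x) we have
sum_{k>=1} f(x^k) / k = sum_{k>=1} (1/k) * x^k / (1 - x^k) = sum_{k, m >= 1} x^(k m) / k,
which after exponentiating simplifies to
PE(x/(1 - x)) = prod_{k>=1} 1 / (1 - x^k).
This is the generating function for the partition function p(n), so the coefficient of x^18 is p(18).
Computing p(18) by dynamic programming over parts 1, 2, ..., 18: p(18) = 385.

385


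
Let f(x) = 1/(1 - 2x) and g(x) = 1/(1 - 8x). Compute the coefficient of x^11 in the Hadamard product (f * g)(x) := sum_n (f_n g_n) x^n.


f has coefficients f_k = 2^k and g has coefficients g_k = 8^k, so the Hadamard product has coefficient (f*g)_k = 2^k * 8^k = 16^k.
For k = 11: 16^11 = 17592186044416.

17592186044416


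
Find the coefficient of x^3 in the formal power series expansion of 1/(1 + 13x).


Write 1/(1 + c x) = 1/(1 - (-c) x) and apply the geometric-series identity
1/(1 - y) = sum_{k>=0} y^k to get 1/(1 + c x) = sum_{k>=0} (-c)^k x^k.
So the coefficient of x^k is (-c)^k = (-1)^k * c^k.
Here c = 13 and k = 3:
(-13)^3 = -1 * 2197 = -2197

-2197


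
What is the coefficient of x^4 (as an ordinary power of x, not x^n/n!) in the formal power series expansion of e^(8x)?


The exponential series is e^y = sum_{k>=0} y^k / k!. Substituting y = 8x gives
e^(8x) = sum_{k>=0} 8^k x^k / k!.
So the coefficient of x^n is a^n/n! with a = 8, n = 4:
8^4 / 4! = 4096/24 = 512/3

512/3


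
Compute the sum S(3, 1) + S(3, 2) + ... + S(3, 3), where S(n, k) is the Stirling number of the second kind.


By definition, S(n, k) counts partitions of an n-set into exactly k nonempty blocks.
Computing row n = 3 for k = 1..3:
S(3, k): 1, 3, 1
Sum = 5. (This equals Bell_3 since the sum runs over all k.)

5


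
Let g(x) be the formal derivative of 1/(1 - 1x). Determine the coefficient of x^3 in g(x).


Differentiate termwise: d/dx sum_{k>=0} 1^k x^k = sum_{k>=1} k 1^k x^(k-1) = sum_{j>=0} (j+1) 1^(j+1) x^j.
Equivalently, d/dx [1/(1 - 1x)] = 1/(1 - 1x)^2.
For j = 3: 4 * 1^4 = 4 * 1 = 4.

4


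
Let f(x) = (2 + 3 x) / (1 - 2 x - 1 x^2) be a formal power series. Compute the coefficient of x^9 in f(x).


Write f(x) = sum_{k>=0} a_k x^k. Multiplying both sides by 1 - 2 x - 1 x^2 gives
(1 - 2 x - 1 x^2) sum_{k>=0} a_k x^k = 2 + 3 x.
Matching coefficients:
 x^0: a_0 = 2
 x^1: a_1 - 2 a_0 = 3  =>  a_1 = 2*2 + 3 = 7
 x^k (k >= 2): a_k = 2 a_{k-1} + 1 a_{k-2}.
Iterating: a_2 = 16, a_3 = 39, a_4 = 94, a_5 = 227, a_6 = 548, a_7 = 1323, a_8 = 3194, a_9 = 7711.
So the coefficient of x^9 is 7711.

7711


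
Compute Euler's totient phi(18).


phi(n) counts integers in [1, n] coprime to n. Using the multiplicative formula phi(n) = n * prod_{p | n} (1 - 1/p):
18 = 2 * 3^2, so
phi(18) = 18 * (1 - 1/2) * (1 - 1/3) = 6.

6


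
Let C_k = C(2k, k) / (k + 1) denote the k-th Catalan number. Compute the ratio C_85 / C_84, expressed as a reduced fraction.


Using C_k = (2k)! / (k! (k+1)!), the ratio C_{k+1}/C_k simplifies to
C_{k+1}/C_k = [(2k+2)! / ((k+1)! (k+2)!)] * [k! (k+1)! / (2k)!]
 = (2k+2)(2k+1) / ((k+1)(k+2)) = 2(2k+1) / (k+2).
For k = 84: 2(2*84 + 1) / (84 + 2) = 338/86 = 169/43.

169/43


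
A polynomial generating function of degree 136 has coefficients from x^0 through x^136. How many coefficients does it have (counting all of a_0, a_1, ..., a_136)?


A polynomial of degree 136 takes the form a_0 + a_1 x + ... + a_136 x^136.
The number of coefficients is 136 + 1 = 137.

137


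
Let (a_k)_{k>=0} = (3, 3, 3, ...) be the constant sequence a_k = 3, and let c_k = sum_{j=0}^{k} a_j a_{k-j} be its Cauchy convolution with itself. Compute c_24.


Since a_j = 3 for all j >= 0, the convolution sum becomes
c_k = sum_{j=0}^{k} 3 * 3 = 9 * (k + 1).
Equivalently, the generating function of (a_k) is 3/(1 - x) and its square is 9/(1 - x)^2 = sum_{k>=0} 9(k + 1) x^k.
For k = 24: 9 * 25 = 225.

225


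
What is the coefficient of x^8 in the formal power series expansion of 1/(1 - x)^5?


The expansion 1/(1 - x)^r = sum_{k>=0} C(k + r - 1, r - 1) x^k follows from the multiset / negative-binomial theorem (or from repeated differentiation of the geometric series).
For r = 5 and k = 8:
C(12, 4) = 479001600 / (24 * 40320) = 495.

495


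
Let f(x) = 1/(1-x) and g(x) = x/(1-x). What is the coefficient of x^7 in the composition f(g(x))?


First simplify the composition: f(g(x)) = 1/(1 - x/(1-x)) = (1-x)/((1-x) - x) = (1-x)/(1-2x).
Now extract the coefficient. Write (1-x)/(1-2x) = 1/(1-2x) - x/(1-2x).
The coefficient of x^n in 1/(1-2x) is 2^n, and in x/(1-2x) is 2^(n-1) (for n >= 1).
So the coefficient of x^7 is 2^7 - 2^6 = 128 - 64 = 64.

64


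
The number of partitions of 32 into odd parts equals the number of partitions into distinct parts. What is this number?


Computing partitions of 32 into odd parts (1, 3, 5, ...):
Using the generating function prod_{k>=0} 1/(1-x^(2k+1)),
the count is 390

390


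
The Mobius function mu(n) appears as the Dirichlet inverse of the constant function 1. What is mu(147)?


147 has a squared prime factor, so mu(147) = 0.
Factorization reveals a repeated prime.

0


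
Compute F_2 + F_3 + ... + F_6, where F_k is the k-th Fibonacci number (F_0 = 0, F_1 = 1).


Use the identity sum_{k=0}^{N} F_k = F_{N+2} - 1 (which follows from F_{k+2} - F_{k+1} = F_k). Then
sum_{k=2}^{6} F_k = (F_{8} - 1) - (F_{3} - 1) = F_{8} - F_{3}.
Computing: F_{8} = 21, F_{3} = 2, so
Sum = 21 - 2 = 19.

19


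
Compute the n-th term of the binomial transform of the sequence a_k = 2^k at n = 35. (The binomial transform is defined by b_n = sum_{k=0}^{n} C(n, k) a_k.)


With a_k = 2^k, b_n = sum_{k=0}^{n} C(n, k) 2^k = (1 + 2)^n by the binomial theorem.
For n = 35: (1 + 2)^35 = 3^35 = 50031545098999707.

50031545098999707


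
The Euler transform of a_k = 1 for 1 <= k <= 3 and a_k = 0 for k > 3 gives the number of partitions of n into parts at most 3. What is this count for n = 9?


Partitions of 9 into parts at most 3:
Using generating function (1-x)^(-1)(1-x^2)^(-1)(1-x^3)^(-1),
the coefficient of x^9 = 12

12


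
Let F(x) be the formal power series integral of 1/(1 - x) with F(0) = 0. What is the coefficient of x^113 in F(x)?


1/(1 - x) = sum_{k>=0} x^k. Integrating termwise and using F(0) = 0 gives
F(x) = sum_{k>=0} x^(k+1) / (k+1) = sum_{m>=1} x^m / m = -ln(1 - x).
So the coefficient of x^113 is 1/113 = 1/113.

1/113


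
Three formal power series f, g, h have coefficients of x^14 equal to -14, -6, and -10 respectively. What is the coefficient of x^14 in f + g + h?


Series addition is componentwise:
-14 + -6 + -10
= -30

-30


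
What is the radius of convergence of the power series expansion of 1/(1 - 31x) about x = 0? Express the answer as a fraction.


Expanding 1/(1 - 31x) = sum_{k>=0} 31^k x^k, the series converges when |31x| < 1, i.e., |x| < 1/31.
So the radius of convergence is 1/31 = 1/31.

1/31


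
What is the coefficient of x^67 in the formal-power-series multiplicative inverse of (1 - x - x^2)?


Let the inverse be f(x) = sum_{k>=0} a_k x^k. From f(x) * (1 - x - x^2) = 1 and matching coefficients:
 x^0: a_0 = 1.
 x^1: a_1 - a_0 = 0, so a_1 = 1.
 x^k (k >= 2): a_k - a_{k-1} - a_{k-2} = 0, i.e. a_k = a_{k-1} + a_{k-2}.
This is the Fibonacci-type recurrence shifted so that a_0 = a_1 = 1.
Iterating: a_0=1, a_1=1, a_2=2, a_3=3, a_4=5, a_5=8, a_6=13, a_7=21, a_8=34, a_9=55, ...
a_67 = 72723460248141.

72723460248141


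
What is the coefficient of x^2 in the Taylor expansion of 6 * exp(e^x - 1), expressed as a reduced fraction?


exp(e^x - 1) = sum_{k>=0} Bell_k x^k / k!, where Bell_k is the k-th Bell number.
So the coefficient of x^2 is 6 * Bell_2 / 2!.
Computing: Bell_2 = 2 and 2! = 2, giving
6 * 2/2 = 6.

6


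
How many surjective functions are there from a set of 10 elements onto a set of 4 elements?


By inclusion-exclusion on which target elements are missed, the number of surjections from an n-set onto a k-set is
surj(n, k) = sum_{j=0}^{k} (-1)^j C(k, j) (k - j)^n.
Equivalently surj(n, k) = k! * S(n, k), where S(n, k) is the Stirling number of the second kind.
For n = 10, k = 4:
S(10, 4) = 34105, so
surj = 4! * 34105 = 24 * 34105 = 818520.

818520


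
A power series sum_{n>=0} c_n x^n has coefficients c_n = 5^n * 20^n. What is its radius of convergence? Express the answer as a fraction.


By the root test (Cauchy-Hadamard), the radius is R = 1 / limsup_n |c_n|^(1/n).
Here |c_n|^(1/n) = (5^n * 20^n)^(1/n) = 5 * 20 = 100 for all n.
So R = 1/100 = 1/100.

1/100


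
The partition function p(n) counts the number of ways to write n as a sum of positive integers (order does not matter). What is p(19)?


Using the generating function prod_{k>=1} 1/(1-x^k), we compute p(19).
By dynamic programming over parts 1 through 19:
p(19) = 490

490


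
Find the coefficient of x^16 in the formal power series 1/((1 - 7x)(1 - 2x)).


By partial fractions or Cauchy convolution:
The coefficient equals sum_{k=0}^{16} 7^k * 2^(16-k).
= 46526102771227

46526102771227


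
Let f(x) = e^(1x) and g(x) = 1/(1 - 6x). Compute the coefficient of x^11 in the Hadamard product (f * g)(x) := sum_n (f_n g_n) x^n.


Expanding: f_k = 1^k/k! (from e^(1x)) and g_k = 6^k (from 1/(1 - 6x)). So the Hadamard coefficient (f * g)_k = 1^k 6^k / k! = (6)^k / k!.
For k = 11: 6^11/11! = 362797056/39916800 = 17496/1925.

17496/1925


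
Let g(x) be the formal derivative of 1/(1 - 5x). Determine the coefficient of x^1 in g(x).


Differentiate termwise: d/dx sum_{k>=0} 5^k x^k = sum_{k>=1} k 5^k x^(k-1) = sum_{j>=0} (j+1) 5^(j+1) x^j.
Equivalently, d/dx [1/(1 - 5x)] = 5/(1 - 5x)^2.
For j = 1: 2 * 5^2 = 2 * 25 = 50.

50


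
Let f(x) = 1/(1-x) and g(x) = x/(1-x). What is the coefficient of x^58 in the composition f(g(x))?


First simplify the composition: f(g(x)) = 1/(1 - x/(1-x)) = (1-x)/((1-x) - x) = (1-x)/(1-2x).
Now extract the coefficient. Write (1-x)/(1-2x) = 1/(1-2x) - x/(1-2x).
The coefficient of x^n in 1/(1-2x) is 2^n, and in x/(1-2x) is 2^(n-1) (for n >= 1).
So the coefficient of x^58 is 2^58 - 2^57 = 288230376151711744 - 144115188075855872 = 144115188075855872.

144115188075855872


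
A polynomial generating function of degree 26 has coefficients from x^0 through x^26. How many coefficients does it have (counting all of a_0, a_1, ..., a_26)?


A polynomial of degree 26 takes the form a_0 + a_1 x + ... + a_26 x^26.
The number of coefficients is 26 + 1 = 27.

27


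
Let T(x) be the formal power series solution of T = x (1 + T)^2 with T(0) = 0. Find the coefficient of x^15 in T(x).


Apply the Lagrange inversion formula: if T = x * phi(T) with phi(t) = (1 + t)^2, then [x^n] T = (1/n) [t^(n-1)] phi(t)^n = (1/n) [t^(n-1)] (1 + t)^(2n) = (1/n) C(2n, n-1).
Using the identity C(2n, n-1) = C(2n, n) * n / (n+1), the unscaled factor equals C(2n, n) / (n+1) = C_n, the n-th Catalan number.
For n = 15: C_15 = C(30, 15) / 16 = 155117520/16 = 9694845 = 9694845.

9694845


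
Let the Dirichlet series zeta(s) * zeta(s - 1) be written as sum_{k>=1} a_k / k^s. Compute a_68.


Convolution gives a_k = sum_{d | k} d * 1 = sum_{d | k} d = sigma(k), the sum of positive divisors of k.
For k = 68, the divisors are 1, 2, 4, 17, 34, 68, so
sigma(68) = 1 + 2 + 4 + 17 + 34 + 68 = 126.

126


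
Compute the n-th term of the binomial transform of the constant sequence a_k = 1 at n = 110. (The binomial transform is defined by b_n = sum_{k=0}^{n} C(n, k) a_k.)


With a_k = 1 for all k, b_n = sum_{k=0}^{n} C(n, k) = 2^n by the binomial theorem.
For n = 110: 2^110 = 1298074214633706907132624082305024.

1298074214633706907132624082305024


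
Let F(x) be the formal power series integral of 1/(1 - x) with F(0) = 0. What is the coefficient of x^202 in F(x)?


1/(1 - x) = sum_{k>=0} x^k. Integrating termwise and using F(0) = 0 gives
F(x) = sum_{k>=0} x^(k+1) / (k+1) = sum_{m>=1} x^m / m = -ln(1 - x).
So the coefficient of x^202 is 1/202 = 1/202.

1/202


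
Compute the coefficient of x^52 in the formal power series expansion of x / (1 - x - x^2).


Let f(x) = sum_{k>=0} a_k x^k. Multiplying f(x) * (1 - x - x^2) = x and matching coefficients gives a_0 = 0, a_1 = 1, and a_k = a_{k-1} + a_{k-2} for k >= 2. These are the Fibonacci numbers F_k.
Iterating from F_0 = 0, F_1 = 1:
F_0=0, F_1=1, F_2=1, F_3=2, F_4=3, F_5=5, F_6=8, F_7=13, F_8=21, F_9=34, ...
F_52 = 32951280099.

32951280099


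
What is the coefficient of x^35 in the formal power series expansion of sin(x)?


The Maclaurin series is sin(t) = sum_{k>=0} (-1)^k t^(2k+1) / (2k+1)!, so substituting t = x, only odd powers of x are nonzero, with coefficient of x^(2k+1) equal to (-1)^k / (2k+1)!.
Write 35 = 2*17 + 1, giving the coefficient (-1)^17 / 35! = -1/10333147966386144929666651337523200000000 = -1/10333147966386144929666651337523200000000.

-1/10333147966386144929666651337523200000000


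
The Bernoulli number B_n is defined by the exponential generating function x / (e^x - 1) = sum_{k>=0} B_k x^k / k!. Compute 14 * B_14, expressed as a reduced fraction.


Bernoulli numbers can also be computed recursively via B_0 = 1 and sum_{j=0}^{m} C(m+1, j) B_j = 0 for m >= 1. Odd-index Bernoulli numbers vanish for k >= 3.
Computing B_14 = 7/6, so 14 * B_14 = 14 * 7/6 = 49/3.

49/3


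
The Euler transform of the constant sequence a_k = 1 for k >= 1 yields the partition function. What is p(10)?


The Euler transform converts the sequence a_k = 1 into the number of integer partitions.
Using the recurrence or dynamic programming:
p(10) = 42

42


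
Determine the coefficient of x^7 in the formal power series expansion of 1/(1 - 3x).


The geometric series identity gives 1/(1 - c x) = sum_{k>=0} c^k x^k, so the coefficient of x^k is c^k.
Here c = 3 and k = 7.
Computing: 3^7 = 2187

2187


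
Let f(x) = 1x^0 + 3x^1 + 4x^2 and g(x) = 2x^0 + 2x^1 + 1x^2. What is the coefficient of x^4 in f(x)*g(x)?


Cauchy product at x^4:
4*1
= 4

4


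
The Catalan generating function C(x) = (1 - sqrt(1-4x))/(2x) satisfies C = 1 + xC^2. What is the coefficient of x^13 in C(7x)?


Substituting x -> 7x scales the n-th coefficient by 7^n, so [x^13] C(7x) = 7^13 * C_13.
C_13 = C(2*13, 13)/(14) = 10400600/14 = 742900.
So 7^13 * 742900 = 96889010407 * 742900 = 71978845831360300.

71978845831360300


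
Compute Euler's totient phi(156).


phi(n) counts integers in [1, n] coprime to n. Using the multiplicative formula phi(n) = n * prod_{p | n} (1 - 1/p):
156 = 2^2 * 3 * 13, so
phi(156) = 156 * (1 - 1/2) * (1 - 1/3) * (1 - 1/13) = 48.

48


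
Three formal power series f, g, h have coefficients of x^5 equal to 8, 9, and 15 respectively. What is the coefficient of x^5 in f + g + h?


Series addition is componentwise:
8 + 9 + 15
= 32

32


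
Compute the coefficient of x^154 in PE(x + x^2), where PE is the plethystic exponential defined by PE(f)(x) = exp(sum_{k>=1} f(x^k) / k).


With f(x) = x + x^2, the exponent is sum_{k>=1} (x^k + x^(2k)) / k = -ln(1 - x) - ln(1 - x^2). Exponentiating:
PE(x + x^2) = 1 / ((1 - x)(1 - x^2)).
This is the generating function for partitions of n into parts of size 1 or 2. The number of 2's can be any j in 0..77, and the rest are 1's, so
[x^154] = floor(154/2) + 1 = 78.

78


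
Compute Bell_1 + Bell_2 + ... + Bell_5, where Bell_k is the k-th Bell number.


Recall Bell_k counts set partitions of a k-set (with Bell_0 = 1 by convention).
Bell_1 through Bell_5: 1, 2, 5, 15, 52
Sum = 1 + 2 + 5 + 15 + 52 = 75.

75


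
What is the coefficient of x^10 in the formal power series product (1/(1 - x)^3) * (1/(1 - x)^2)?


Combine the factors: (1/(1 - x)^3) * (1/(1 - x)^2) = 1/(1 - x)^5.
Then use 1/(1 - x)^r = sum_{k>=0} C(k + r - 1, r - 1) x^k with r = 5 and k = 10:
C(14, 4) = 1001.

1001


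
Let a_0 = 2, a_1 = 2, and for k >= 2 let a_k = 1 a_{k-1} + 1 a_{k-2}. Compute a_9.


Iterating the recurrence forward:
a_0 = 2
a_1 = 2
a_2 = 1*2 + 1*2 = 4
a_3 = 1*4 + 1*2 = 6
a_4 = 1*6 + 1*4 = 10
a_5 = 1*10 + 1*6 = 16
a_6 = 1*16 + 1*10 = 26
a_7 = 1*26 + 1*16 = 42
a_8 = 1*42 + 1*26 = 68
a_9 = 1*68 + 1*42 = 110
So a_9 = 110.

110


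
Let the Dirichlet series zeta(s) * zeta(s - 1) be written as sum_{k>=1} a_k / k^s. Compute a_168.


Convolution gives a_k = sum_{d | k} d * 1 = sum_{d | k} d = sigma(k), the sum of positive divisors of k.
For k = 168, the divisors are 1, 2, 3, 4, 6, 7, 8, 12, 14, 21, 24, 28, 42, 56, 84, 168, so
sigma(168) = 1 + 2 + 3 + 4 + 6 + 7 + 8 + 12 + 14 + 21 + 24 + 28 + 42 + 56 + 84 + 168 = 480.

480


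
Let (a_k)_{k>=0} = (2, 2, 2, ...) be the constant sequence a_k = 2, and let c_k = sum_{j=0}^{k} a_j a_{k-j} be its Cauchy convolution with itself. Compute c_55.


Since a_j = 2 for all j >= 0, the convolution sum becomes
c_k = sum_{j=0}^{k} 2 * 2 = 4 * (k + 1).
Equivalently, the generating function of (a_k) is 2/(1 - x) and its square is 4/(1 - x)^2 = sum_{k>=0} 4(k + 1) x^k.
For k = 55: 4 * 56 = 224.

224


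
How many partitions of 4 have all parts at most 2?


Using the generating function (1-x)^(-1)(1-x^2)^(-1),
the coefficient of x^4 counts these restricted partitions.
Result = 3

3


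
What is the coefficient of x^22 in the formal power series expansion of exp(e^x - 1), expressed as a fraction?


exp(e^x - 1) is the exponential generating function for the Bell numbers Bell_k: exp(e^x - 1) = sum_{k>=0} Bell_k x^k / k!.
So the coefficient of x^22 in exp(e^x - 1) is Bell_22 / 22!.
Computing: Bell_22 = 4506715738447323 and 22! = 1124000727777607680000, giving
4506715738447323/1124000727777607680000 = 88366975263673/22039229956423680000.

88366975263673/22039229956423680000
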